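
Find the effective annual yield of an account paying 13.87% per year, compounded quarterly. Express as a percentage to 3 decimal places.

EAR = (1 + 13.87%/4)^4 − 1 = (1 + 0.034675)^4 − 1.
(1 + 0.034675)^4 ≈ 1.146082, so EAR ≈ 14.60823%.

14.608%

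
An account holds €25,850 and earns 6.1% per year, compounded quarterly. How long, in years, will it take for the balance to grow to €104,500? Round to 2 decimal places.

(1 + 0.01525)^(4t) = 104,500/25,850 = 4.0426.
4t·ln(1 + 0.01525) = ln(4.0426); 4t = 1.3969/0.0151349 ≈ 92.2951.
t ≈ 23.0738 years.

23.07 years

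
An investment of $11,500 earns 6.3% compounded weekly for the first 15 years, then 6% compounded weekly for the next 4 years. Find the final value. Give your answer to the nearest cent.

After 15 years at 6.3%: 11,500 × 2.5713421759 ≈ 29,570.4350.
Then 4 years at 6%: 29,570.4350 × 1.2710732787 ≈ 37,586.1898.

$37,586.19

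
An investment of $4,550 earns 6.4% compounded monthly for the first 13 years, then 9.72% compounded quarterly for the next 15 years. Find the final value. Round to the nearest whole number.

Phase 1: 4,550·(1 + 0.064/12)^156 ≈ 10,432.4008.
Phase 2: 10,432.4008·(1 + 0.0243)^60 ≈ 44,056.9701.

$44,057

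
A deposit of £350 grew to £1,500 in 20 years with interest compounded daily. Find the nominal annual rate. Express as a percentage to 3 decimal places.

7.277%

(1 + r/365)^7300 = 1,500/350 = 4.28571.
1 + r/365 = 4.28571^(1/7300) ≈ 1.000199, so r/365 ≈ 0.000199374.
r ≈ 365·0.000199374 = 7.27716%.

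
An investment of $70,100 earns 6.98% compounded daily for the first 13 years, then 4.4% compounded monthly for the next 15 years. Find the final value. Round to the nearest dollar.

$335,637

After 13 years at 6.98%: 70,100 × 2.47765673528 ≈ 173,683.7371.
Then 15 years at 4.4%: 173,683.7371 × 1.93245835157 ≈ 335,636.5884.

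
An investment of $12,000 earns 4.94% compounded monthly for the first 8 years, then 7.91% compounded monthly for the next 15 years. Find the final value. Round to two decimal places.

$58,084.68

After 8 years at 4.94%: 12,000 × 1.4834771714 ≈ 17,801.7261.
Then 15 years at 7.91%: 17,801.7261 × 3.2628680996 ≈ 58,084.6841.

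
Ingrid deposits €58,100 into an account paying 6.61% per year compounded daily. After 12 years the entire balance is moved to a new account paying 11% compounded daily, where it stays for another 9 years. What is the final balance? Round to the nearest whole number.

After 12 years at 6.61%: 58,100 × 2.21029985217 ≈ 128,418.4214.
Then 9 years at 11%: 128,418.4214 × 2.69083310973 ≈ 345,552.5402.

€345,553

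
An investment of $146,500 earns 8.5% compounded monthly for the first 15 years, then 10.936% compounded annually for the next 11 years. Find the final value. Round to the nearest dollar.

After 15 years at 8.5%: 146,500 × 3.562653335243 ≈ 521,928.7136.
Then 11 years at 10.936%: 521,928.7136 × 3.131825298685 ≈ 1,634,589.5494.

$1,634,590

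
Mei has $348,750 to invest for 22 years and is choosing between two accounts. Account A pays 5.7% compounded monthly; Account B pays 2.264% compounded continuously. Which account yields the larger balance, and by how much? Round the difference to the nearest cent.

Account A, by $644,624.31

Account A growth factor: (1 + 0.00475)^264 ≈ 3.493943872632; balance ≈ 1,218,512.9256.
Account B growth factor: e^(0.02264·22) = e^0.49808 ≈ 1.64555876284; balance ≈ 573,888.6185.
Account A is larger by 644,624.3070.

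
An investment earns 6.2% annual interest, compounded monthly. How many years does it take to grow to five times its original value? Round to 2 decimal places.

(1 + 0.00516667)^(12t) = 5.
12t = ln 5 / ln(1 + 0.00516667) ≈ 1.6094/0.00515337 ≈ 312.3081.
t ≈ 26.0257.

26.03 years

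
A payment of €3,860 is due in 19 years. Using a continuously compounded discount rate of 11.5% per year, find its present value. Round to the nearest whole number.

P = A·e^(−rt) = 3,860·e^(−2.185).
e^(−2.185) ≈ 0.1124777337, so P ≈ 434.1641.

€434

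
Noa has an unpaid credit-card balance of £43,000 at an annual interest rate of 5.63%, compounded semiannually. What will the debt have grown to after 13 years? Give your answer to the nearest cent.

£88,498.71

Periodic rate = 5.63%/2 = 0.02815; periods = 2·13 = 26.
A = 43,000·(1 + 0.02815)^26 ≈ 43,000·2.0581094947 ≈ 88,498.7083.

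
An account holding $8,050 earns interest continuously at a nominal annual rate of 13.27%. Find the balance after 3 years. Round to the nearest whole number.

$11,986

A = P·e^(rt) = 8,050·e^(0.1327·3) = 8,050·e^0.3981.
e^0.3981 ≈ 1.4889929218, so A ≈ 11,986.3930.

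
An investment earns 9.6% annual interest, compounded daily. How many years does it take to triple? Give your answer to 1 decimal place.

(1 + 0.000263014)^(365t) = 3.
365t = ln 3 / ln(1 + 0.000263014) ≈ 1.0986/0.000262979 ≈ 4177.5648.
t ≈ 11.4454.

11.4 years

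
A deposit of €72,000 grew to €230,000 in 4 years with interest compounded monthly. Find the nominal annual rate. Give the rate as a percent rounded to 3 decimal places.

The 48-period growth factor is 230,000/72,000 = 3.19444.
r/12 = 3.19444^(1/48) − 1 ≈ 0.0244912, so r ≈ 12·0.0244912 = 29.38945%.

29.389%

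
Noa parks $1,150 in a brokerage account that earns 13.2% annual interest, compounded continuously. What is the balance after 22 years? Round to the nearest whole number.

A = P·e^(rt) = 1,150·e^(0.132·22) = 1,150·e^2.904.
e^2.904 ≈ 18.246987538, so A ≈ 20,984.0357.

$20,984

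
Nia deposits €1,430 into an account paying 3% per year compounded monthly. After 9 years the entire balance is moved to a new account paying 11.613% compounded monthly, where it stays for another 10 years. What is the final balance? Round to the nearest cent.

€5,948.00

Phase 1: 1,430·(1 + 0.0025)^108 ≈ 1,872.6181.
Phase 2: 1,872.6181·(1 + 0.0096775)^120 ≈ 5,947.9954.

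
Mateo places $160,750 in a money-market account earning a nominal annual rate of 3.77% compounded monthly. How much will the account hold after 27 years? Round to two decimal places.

Periodic rate = 3.77%/12 = 0.00314167; periods = 12·27 = 324.
A = 160,750·(1 + 0.0377/12)^324 ≈ 160,750·2.76296503128 ≈ 444,146.6288.

$444,146.63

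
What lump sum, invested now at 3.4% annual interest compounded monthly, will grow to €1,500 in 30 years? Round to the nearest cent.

Periodic rate = 3.4%/12 = 0.00283333; 360 periods.
P = 1,500/(1 + 0.034/12)^360 ≈ 1,500/2.769197934 ≈ 541.6731.

€541.67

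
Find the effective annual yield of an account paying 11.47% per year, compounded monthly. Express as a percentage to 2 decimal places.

One year is 12 periods at 0.00955833 each: (1 + 0.00955833)^12 ≈ 1.120926.
EAR = 1.120926 − 1 ≈ 12.09262%.

12.09%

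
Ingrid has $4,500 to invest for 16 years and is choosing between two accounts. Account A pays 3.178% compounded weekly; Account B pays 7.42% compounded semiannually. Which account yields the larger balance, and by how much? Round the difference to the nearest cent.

A: (1 + 0.03178/52)^832 ≈ 1.662503641, so 4,500 × 1.662503641 ≈ 7,481.2664.
B: (1 + 0.0371)^32 ≈ 3.2081915927, so 4,500 × 3.2081915927 ≈ 14,436.8622.
Difference ≈ 6,955.5958 in favor of B.

Account B, by $6,955.60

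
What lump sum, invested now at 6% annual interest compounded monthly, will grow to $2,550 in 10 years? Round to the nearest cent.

Growth factor = (1 + 0.005)^120 ≈ 1.819396734.
P = 2,550/1.819396734 ≈ 1,401.5635.

$1,401.56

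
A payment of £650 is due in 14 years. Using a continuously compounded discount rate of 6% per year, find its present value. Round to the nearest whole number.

£281

P = A·e^(−rt) = 650·e^(−0.84).
e^(−0.84) ≈ 0.431710523, so P ≈ 280.6118.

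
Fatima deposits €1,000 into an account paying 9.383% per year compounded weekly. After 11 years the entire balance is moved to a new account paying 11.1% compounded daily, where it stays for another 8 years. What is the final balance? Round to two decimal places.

€6,814.58

After 11 years at 9.383%: 1,000 × 2.804428904 ≈ 2,804.4289.
Then 8 years at 11.1%: 2,804.4289 × 2.429936202 ≈ 6,814.5833.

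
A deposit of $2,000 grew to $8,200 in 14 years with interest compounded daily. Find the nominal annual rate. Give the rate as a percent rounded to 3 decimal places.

10.080%

The 5110-period growth factor is 8,200/2,000 = 4.1.
r/365 = 4.1^(1/5110) − 1 ≈ 0.000276161, so r ≈ 365·0.000276161 = 10.07987%.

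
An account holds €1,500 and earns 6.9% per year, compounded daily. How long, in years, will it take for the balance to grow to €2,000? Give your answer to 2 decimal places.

4.17 years

(1 + 0.000189041)^(365t) = 2,000/1,500 = 1.3333.
365t·ln(1 + 0.000189041) = ln(1.3333); 365t = 0.28768/0.000189023 ≈ 1521.9403.
t ≈ 4.1697 years.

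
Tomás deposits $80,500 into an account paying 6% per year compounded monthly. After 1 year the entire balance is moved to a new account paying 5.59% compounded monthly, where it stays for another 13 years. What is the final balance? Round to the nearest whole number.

$176,465

Phase 1: 80,500·(1 + 0.005)^12 ≈ 85,465.0639.
Phase 2: 85,465.0639·(1 + 0.0559/12)^156 ≈ 176,464.6045.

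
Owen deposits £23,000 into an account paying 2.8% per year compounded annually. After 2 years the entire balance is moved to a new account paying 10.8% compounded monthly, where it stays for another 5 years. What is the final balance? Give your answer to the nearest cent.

After 2 years at 2.8%: 23,000 × 1.056784 ≈ 24,306.0320.
Then 5 years at 10.8%: 24,306.0320 × 1.7118668194 ≈ 41,608.6897.

£41,608.69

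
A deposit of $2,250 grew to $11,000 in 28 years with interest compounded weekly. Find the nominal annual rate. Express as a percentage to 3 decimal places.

The 1456-period growth factor is 11,000/2,250 = 4.88889.
r/52 = 4.88889^(1/1456) − 1 ≈ 0.00109054, so r ≈ 52·0.00109054 = 5.67082%.

5.671%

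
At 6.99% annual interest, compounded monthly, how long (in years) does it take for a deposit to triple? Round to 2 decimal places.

15.76 years

(1 + 0.005825)^(12t) = 3.
12t = ln 3 / ln(1 + 0.005825) ≈ 1.0986/0.0058081 ≈ 189.1517.
t ≈ 15.7626.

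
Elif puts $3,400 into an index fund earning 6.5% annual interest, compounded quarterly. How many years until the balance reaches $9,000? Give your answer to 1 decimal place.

We need (1 + 0.01625)^(4t) = 2.6471, so 4t = ln 2.6471 / ln 1.01625 ≈ 60.3900.
t ≈ 60.3900/4 = 15.0975 years.

15.1 years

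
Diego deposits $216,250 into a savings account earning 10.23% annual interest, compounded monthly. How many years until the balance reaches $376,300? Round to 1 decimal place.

5.4 years

We need (1 + 0.008525)^(12t) = 1.7401, so 12t = ln 1.7401 / ln 1.008525 ≈ 65.2562.
t ≈ 65.2562/12 = 5.4380 years.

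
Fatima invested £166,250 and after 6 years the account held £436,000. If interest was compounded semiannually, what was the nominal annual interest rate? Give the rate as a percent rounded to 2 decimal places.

(1 + r/2)^12 = 436,000/166,250 = 2.62256.
1 + r/2 = 2.62256^(1/12) ≈ 1.083662, so r/2 ≈ 0.0836617.
r ≈ 2·0.0836617 = 16.73235%.

16.73%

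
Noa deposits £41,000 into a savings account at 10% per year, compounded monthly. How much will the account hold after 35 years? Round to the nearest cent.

Periodic rate = 10%/12 = 0.00833333; periods = 12·35 = 420.
A = 41,000·(1 + 0.1/12)^420 ≈ 41,000·32.63865043166 ≈ 1,338,184.6677.

£1,338,184.67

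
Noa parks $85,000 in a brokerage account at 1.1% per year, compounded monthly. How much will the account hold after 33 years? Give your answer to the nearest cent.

$122,178.73

Growth factor = (1 + 0.011/12)^396 ≈ 1.43739683852.
A ≈ 85,000 × 1.43739683852 ≈ 122,178.7313.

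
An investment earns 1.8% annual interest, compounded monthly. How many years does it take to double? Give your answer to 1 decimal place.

38.5 years

(1 + 0.0015)^(12t) = 2.
12t = ln 2 / ln(1 + 0.0015) ≈ 0.69315/0.00149888 ≈ 462.4446.
t ≈ 38.5371.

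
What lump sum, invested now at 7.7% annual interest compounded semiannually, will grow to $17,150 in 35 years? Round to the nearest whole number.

Periodic rate = 7.7%/2 = 0.0385; 70 periods.
P = 17,150/(1 + 0.0385)^70 ≈ 17,150/14.075215762 ≈ 1,218.4538.

$1,218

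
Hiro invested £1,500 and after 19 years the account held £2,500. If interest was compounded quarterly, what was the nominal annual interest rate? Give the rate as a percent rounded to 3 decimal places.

(1 + r/4)^76 = 2,500/1,500 = 1.66667.
1 + r/4 = 1.66667^(1/76) ≈ 1.006744, so r/4 ≈ 0.00674403.
r ≈ 4·0.00674403 = 2.69761%.

2.698%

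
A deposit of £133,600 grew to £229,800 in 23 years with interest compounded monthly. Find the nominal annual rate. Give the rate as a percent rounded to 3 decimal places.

2.360%

The 276-period growth factor is 229,800/133,600 = 1.72006.
r/12 = 1.72006^(1/276) − 1 ≈ 0.001967, so r ≈ 12·0.001967 = 2.36040%.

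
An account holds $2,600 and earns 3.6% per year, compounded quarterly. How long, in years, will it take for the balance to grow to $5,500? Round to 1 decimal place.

20.9 years

(1 + 0.009)^(4t) = 5,500/2,600 = 2.1154.
4t·ln(1 + 0.009) = ln(2.1154); 4t = 0.74924/0.00895974 ≈ 83.6226.
t ≈ 20.9056 years.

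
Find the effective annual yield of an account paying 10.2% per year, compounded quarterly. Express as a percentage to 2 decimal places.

One year is 4 periods at 0.0255 each: (1 + 0.0255)^4 ≈ 1.105968.
EAR = 1.105968 − 1 ≈ 10.59682%.

10.60%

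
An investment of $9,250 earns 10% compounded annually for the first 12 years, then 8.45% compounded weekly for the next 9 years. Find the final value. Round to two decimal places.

After 12 years at 10%: 9,250 × 3.1384283767 ≈ 29,030.4625.
Then 9 years at 8.45%: 29,030.4625 × 2.1380255487 ≈ 62,067.8705.

$62,067.87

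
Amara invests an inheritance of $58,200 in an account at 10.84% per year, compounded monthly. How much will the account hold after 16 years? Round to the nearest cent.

$327,176.08

Growth factor = (1 + 0.1084/12)^192 ≈ 5.62158218761.
A ≈ 58,200 × 5.62158218761 ≈ 327,176.0833.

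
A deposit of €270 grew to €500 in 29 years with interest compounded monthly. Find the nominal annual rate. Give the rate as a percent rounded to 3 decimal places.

2.127%

(1 + r/12)^348 = 500/270 = 1.85185.
1 + r/12 = 1.85185^(1/348) ≈ 1.001772, so r/12 ≈ 0.00177222.
r ≈ 12·0.00177222 = 2.12666%.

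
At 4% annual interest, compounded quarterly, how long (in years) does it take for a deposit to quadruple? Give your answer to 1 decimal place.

34.8 years

(1 + 0.01)^(4t) = 4.
4t = ln 4 / ln(1 + 0.01) ≈ 1.3863/0.00995033 ≈ 139.3214.
t ≈ 34.8304.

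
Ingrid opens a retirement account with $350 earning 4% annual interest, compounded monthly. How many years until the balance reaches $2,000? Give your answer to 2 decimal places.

43.65 years

We need (1 + 0.00333333)^(12t) = 5.7143, so 12t = ln 5.7143 / ln 1.003333 ≈ 523.7618.
t ≈ 523.7618/12 = 43.6468 years.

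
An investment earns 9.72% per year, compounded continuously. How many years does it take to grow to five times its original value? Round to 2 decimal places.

e^(0.0972t) = 5, so 0.0972t = ln 5 ≈ 1.6094.
t ≈ 1.6094/0.0972 ≈ 16.5580.

16.56 years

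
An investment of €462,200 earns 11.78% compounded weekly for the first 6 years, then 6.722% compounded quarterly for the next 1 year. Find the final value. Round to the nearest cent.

€1,000,904.88

Phase 1: 462,200·(1 + 0.1178/52)^312 ≈ 936,358.4082.
Phase 2: 936,358.4082·(1 + 0.016805)^4 ≈ 1,000,904.8812.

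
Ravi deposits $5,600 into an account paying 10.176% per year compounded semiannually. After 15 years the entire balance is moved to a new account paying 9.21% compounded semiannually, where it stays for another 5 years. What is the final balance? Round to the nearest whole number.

$38,932

After 15 years at 10.176%: 5,600 × 4.4319392936 ≈ 24,818.8600.
Then 5 years at 9.21%: 24,818.8600 × 1.5686441641 ≈ 38,931.9600.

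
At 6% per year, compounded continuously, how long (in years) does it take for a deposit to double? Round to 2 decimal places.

e^(0.06t) = 2, so 0.06t = ln 2 ≈ 0.69315.
t ≈ 0.69315/0.06 ≈ 11.5525.

11.55 years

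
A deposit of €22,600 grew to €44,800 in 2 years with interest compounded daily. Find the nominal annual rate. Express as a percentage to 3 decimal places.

(1 + r/365)^730 = 44,800/22,600 = 1.9823.
1 + r/365 = 1.9823^(1/730) ≈ 1.000938, so r/365 ≈ 0.000937779.
r ≈ 365·0.000937779 = 34.22895%.

34.229%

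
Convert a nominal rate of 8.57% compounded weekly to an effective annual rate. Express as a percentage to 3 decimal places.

EAR = (1 + 8.57%/52)^52 − 1 = (1 + 0.00164808)^52 − 1.
(1 + 0.00164808)^52 ≈ 1.089403, so EAR ≈ 8.94026%.

8.940%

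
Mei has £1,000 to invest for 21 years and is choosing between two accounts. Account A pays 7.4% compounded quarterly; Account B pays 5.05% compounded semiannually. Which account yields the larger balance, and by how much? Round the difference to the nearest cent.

Account A, by £1,813.62

Account A growth factor: (1 + 0.0185)^84 ≈ 4.663659132; balance ≈ 4,663.6591.
Account B growth factor: (1 + 0.02525)^42 ≈ 2.850038156; balance ≈ 2,850.0382.
Account A is larger by 1,813.6210.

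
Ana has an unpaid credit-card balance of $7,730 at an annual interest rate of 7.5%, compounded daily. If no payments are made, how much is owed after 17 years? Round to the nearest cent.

$27,659.74

Growth factor = (1 + 0.075/365)^6205 ≈ 3.5782327196.
A ≈ 7,730 × 3.5782327196 ≈ 27,659.7389.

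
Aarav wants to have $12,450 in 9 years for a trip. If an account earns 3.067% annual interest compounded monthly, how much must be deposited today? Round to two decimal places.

$9,450.26

Growth factor = (1 + 0.03067/12)^108 ≈ 1.3174233963.
P = 12,450/1.3174233963 ≈ 9,450.2648.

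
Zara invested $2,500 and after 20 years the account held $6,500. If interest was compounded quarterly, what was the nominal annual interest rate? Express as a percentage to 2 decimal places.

(1 + r/4)^80 = 6,500/2,500 = 2.6.
1 + r/4 = 2.6^(1/80) ≈ 1.012016, so r/4 ≈ 0.0120155.
r ≈ 4·0.0120155 = 4.80620%.

4.81%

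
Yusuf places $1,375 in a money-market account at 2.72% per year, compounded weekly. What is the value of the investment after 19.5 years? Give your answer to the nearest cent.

$2,336.64

Periodic rate = 2.72%/52 = 0.000523077; periods = 52·19.5 = 1014.
A = 1,375·(1 + 0.0272/52)^1014 ≈ 1,375·1.699376346 ≈ 2,336.6425.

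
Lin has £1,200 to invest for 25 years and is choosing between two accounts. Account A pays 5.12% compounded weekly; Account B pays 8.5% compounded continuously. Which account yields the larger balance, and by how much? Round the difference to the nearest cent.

A: (1 + 0.0512/52)^1300 ≈ 3.594375489, so 1,200 × 3.594375489 ≈ 4,313.2506.
B: e^(0.085·25) = e^2.125 ≈ 8.3728974881, so 1,200 × 8.3728974881 ≈ 10,047.4770.
Difference ≈ 5,734.2264 in favor of B.

Account B, by £5,734.23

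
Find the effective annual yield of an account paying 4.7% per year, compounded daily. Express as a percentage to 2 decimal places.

4.81%

EAR = (1 + 4.7%/365)^365 − 1 = (1 + 0.000128767)^365 − 1.
(1 + 0.000128767)^365 ≈ 1.048119, so EAR ≈ 4.81188%.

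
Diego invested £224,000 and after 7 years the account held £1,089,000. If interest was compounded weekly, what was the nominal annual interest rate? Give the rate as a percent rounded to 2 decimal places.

The 364-period growth factor is 1,089,000/224,000 = 4.86161.
r/52 = 4.86161^(1/364) − 1 ≈ 0.00435387, so r ≈ 52·0.00435387 = 22.64013%.

22.64%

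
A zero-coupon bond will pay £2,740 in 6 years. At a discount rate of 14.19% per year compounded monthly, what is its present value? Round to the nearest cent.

Growth factor = (1 + 0.011825)^72 ≈ 2.331251931.
P = 2,740/2.331251931 ≈ 1,175.3341.

£1,175.33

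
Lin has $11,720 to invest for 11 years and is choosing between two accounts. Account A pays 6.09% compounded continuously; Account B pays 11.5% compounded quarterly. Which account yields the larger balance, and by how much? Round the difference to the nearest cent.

Account A growth factor: e^(0.0609·11) = e^0.6699 ≈ 1.9540419067; balance ≈ 22,901.3711.
Account B growth factor: (1 + 0.02875)^44 ≈ 3.4804333518; balance ≈ 40,790.6789.
Account B is larger by 17,889.3077.

Account B, by $17,889.31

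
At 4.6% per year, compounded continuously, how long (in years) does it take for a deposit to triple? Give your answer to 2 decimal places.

23.88 years

e^(0.046t) = 3, so 0.046t = ln 3 ≈ 1.0986.
t ≈ 1.0986/0.046 ≈ 23.8829.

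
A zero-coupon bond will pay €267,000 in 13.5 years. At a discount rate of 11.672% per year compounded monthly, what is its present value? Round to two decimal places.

€55,653.37

Growth factor = (1 + 0.11672/12)^162 ≈ 4.79755340475.
P = 267,000/4.79755340475 ≈ 55,653.3669.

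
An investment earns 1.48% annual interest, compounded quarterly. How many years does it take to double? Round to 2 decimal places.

(1 + 0.0037)^(4t) = 2.
4t = ln 2 / ln(1 + 0.0037) ≈ 0.69315/0.00369317 ≈ 187.6834.
t ≈ 46.9209.

46.92 years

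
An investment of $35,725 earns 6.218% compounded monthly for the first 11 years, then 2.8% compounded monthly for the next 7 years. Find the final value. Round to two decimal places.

$85,956.08

After 11 years at 6.218%: 35,725 × 1.9782527778 ≈ 70,673.0805.
Then 7 years at 2.8%: 70,673.0805 × 1.2162491899 ≈ 85,956.0769.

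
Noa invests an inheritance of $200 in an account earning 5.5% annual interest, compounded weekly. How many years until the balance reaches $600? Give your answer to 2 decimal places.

(1 + 0.00105769)^(52t) = 600/200 = 3.
52t·ln(1 + 0.00105769) = ln(3); 52t = 1.0986/0.00105713 ≈ 1039.2372.
t ≈ 19.9853 years.

19.99 years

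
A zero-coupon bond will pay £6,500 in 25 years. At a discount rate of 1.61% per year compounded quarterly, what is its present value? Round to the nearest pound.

£4,350

Growth factor = (1 + 0.004025)^100 ≈ 1.494351205.
P = 6,500/1.494351205 ≈ 4,349.7138.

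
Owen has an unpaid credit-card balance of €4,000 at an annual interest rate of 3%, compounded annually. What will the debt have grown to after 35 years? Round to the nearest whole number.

€11,255

Annual rate = 3% = 0.03; years = 35.
A = 4,000·(1 + 0.03)^35 ≈ 4,000·2.8138624544 ≈ 11,255.4498.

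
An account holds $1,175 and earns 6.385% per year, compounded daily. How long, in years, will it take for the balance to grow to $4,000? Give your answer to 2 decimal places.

(1 + 0.000174932)^(365t) = 4,000/1,175 = 3.4043.
365t·ln(1 + 0.000174932) = ln(3.4043); 365t = 1.225/0.000174916 ≈ 7003.5031.
t ≈ 19.1877 years.

19.19 years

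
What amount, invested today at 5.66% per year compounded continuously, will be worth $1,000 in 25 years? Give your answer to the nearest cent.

P = A·e^(−rt) = 1,000·e^(−1.415).
e^(−1.415) ≈ 0.242925613, so P ≈ 242.9256.

$242.93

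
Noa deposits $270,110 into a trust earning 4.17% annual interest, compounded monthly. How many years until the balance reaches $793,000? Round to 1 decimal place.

25.9 years

We need (1 + 0.003475)^(12t) = 2.9358, so 12t = ln 2.9358 / ln 1.003475 ≈ 310.4645.
t ≈ 310.4645/12 = 25.8720 years.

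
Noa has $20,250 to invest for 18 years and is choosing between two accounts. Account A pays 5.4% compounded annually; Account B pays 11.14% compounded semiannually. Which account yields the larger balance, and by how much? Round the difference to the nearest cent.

Account A growth factor: (1 + 0.054)^18 ≈ 2.5770983672; balance ≈ 52,186.2419.
Account B growth factor: (1 + 0.0557)^36 ≈ 7.03815417321; balance ≈ 142,522.6220.
Account B is larger by 90,336.3801.

Account B, by $90,336.38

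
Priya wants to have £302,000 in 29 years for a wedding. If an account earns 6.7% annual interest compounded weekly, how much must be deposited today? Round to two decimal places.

£43,322.74

Growth factor = (1 + 0.067/52)^1508 ≈ 6.97093480254.
P = 302,000/6.97093480254 ≈ 43,322.7406.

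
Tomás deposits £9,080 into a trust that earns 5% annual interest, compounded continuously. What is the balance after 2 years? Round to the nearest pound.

A = P·e^(rt) = 9,080·e^(0.05·2) = 9,080·e^0.1.
e^0.1 ≈ 1.1051709181, so A ≈ 10,034.9519.

£10,035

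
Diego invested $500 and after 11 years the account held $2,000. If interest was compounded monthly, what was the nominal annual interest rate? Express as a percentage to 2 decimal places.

(1 + r/12)^132 = 2,000/500 = 4.
1 + r/12 = 4^(1/132) ≈ 1.010558, so r/12 ≈ 0.0105576.
r ≈ 12·0.0105576 = 12.66909%.

12.67%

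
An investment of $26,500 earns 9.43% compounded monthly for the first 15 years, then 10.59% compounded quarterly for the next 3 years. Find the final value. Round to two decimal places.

After 15 years at 9.43%: 26,500 × 4.09174340632 ≈ 108,431.2003.
Then 3 years at 10.59%: 108,431.2003 × 1.36829745158 ≈ 148,366.1350.

$148,366.13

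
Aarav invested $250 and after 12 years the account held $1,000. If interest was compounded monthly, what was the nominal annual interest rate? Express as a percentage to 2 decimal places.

11.61%

The 144-period growth factor is 1,000/250 = 4.
r/12 = 4^(1/144) − 1 ≈ 0.00967353, so r ≈ 12·0.00967353 = 11.60824%.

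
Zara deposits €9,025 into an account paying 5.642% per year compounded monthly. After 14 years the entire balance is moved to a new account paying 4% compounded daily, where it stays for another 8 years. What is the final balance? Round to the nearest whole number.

After 14 years at 5.642%: 9,025 × 2.199057641 ≈ 19,846.4952.
Then 8 years at 4%: 19,846.4952 × 1.3771036194 ≈ 27,330.6804.

€27,331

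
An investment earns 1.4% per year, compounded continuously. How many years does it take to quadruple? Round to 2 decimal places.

99.02 years

e^(0.014t) = 4, so 0.014t = ln 4 ≈ 1.3863.
t ≈ 1.3863/0.014 ≈ 99.0210.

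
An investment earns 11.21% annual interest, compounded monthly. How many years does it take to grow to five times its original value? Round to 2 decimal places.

(1 + 0.00934167)^(12t) = 5.
12t = ln 5 / ln(1 + 0.00934167) ≈ 1.6094/0.0092983 ≈ 173.0894.
t ≈ 14.4241.

14.42 years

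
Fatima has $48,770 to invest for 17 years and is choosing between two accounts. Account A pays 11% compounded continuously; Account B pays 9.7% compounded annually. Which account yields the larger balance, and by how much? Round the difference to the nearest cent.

A: e^(0.11·17) = e^1.87 ≈ 6.48829639929, so 48,770 × 6.48829639929 ≈ 316,434.2154.
B: (1 + 0.097)^17 ≈ 4.82517055321, so 48,770 × 4.82517055321 ≈ 235,323.5679.
Difference ≈ 81,110.6475 in favor of A.

Account A, by $81,110.65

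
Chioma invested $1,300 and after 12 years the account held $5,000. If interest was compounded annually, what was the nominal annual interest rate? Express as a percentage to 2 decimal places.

11.88%

The 12-period growth factor is 5,000/1,300 = 3.84615.
r = 3.84615^(1/12) − 1 ≈ 0.118799, i.e. 11.87994%.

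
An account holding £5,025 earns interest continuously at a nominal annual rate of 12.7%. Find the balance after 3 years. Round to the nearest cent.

£7,355.33

A = P·e^(rt) = 5,025·e^(0.127·3) = 5,025·e^0.381.
e^0.381 ≈ 1.463747605, so A ≈ 7,355.3317.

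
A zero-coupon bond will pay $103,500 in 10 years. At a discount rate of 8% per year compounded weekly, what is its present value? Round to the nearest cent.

$46,534.15

Growth factor = (1 + 0.08/52)^520 ≈ 2.22417318836.
P = 103,500/2.22417318836 ≈ 46,534.1461.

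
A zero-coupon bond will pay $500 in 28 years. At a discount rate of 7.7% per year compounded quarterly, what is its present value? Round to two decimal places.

$59.09

Growth factor = (1 + 0.01925)^112 ≈ 8.46136937.
P = 500/8.46136937 ≈ 59.0921.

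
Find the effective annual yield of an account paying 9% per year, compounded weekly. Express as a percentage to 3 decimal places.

9.409%

EAR = (1 + 9%/52)^52 − 1 = (1 + 0.00173077)^52 − 1.
(1 + 0.00173077)^52 ≈ 1.094089, so EAR ≈ 9.40892%.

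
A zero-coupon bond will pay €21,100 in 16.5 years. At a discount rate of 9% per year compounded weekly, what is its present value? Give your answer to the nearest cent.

Periodic rate = 9%/52 = 0.00173077; 858 periods.
P = 21,100/(1 + 0.09/52)^858 ≈ 21,100/4.4093019314 ≈ 4,785.3380.

€4,785.34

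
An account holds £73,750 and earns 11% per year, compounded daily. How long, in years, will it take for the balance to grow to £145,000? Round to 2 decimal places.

6.15 years

(1 + 0.00030137)^(365t) = 145,000/73,750 = 1.9661.
365t·ln(1 + 0.00030137) = ln(1.9661); 365t = 0.67605/0.000301324 ≈ 2243.6039.
t ≈ 6.1469 years.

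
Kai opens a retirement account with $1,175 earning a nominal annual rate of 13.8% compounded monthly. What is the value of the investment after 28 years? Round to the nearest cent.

Growth factor = (1 + 0.0115)^336 ≈ 46.616328755.
A ≈ 1,175 × 46.616328755 ≈ 54,774.1863.

$54,774.19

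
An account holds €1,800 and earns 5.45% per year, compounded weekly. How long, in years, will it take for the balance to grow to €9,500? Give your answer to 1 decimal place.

30.5 years

We need (1 + 0.00104808)^(52t) = 5.2778, so 52t = ln 5.2778 / ln 1.001048 ≈ 1588.0292.
t ≈ 1588.0292/52 = 30.5390 years.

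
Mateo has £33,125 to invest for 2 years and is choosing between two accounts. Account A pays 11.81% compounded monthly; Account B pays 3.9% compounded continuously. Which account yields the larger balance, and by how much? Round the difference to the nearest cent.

Account A, by £6,089.81

Account A growth factor: (1 + 0.1181/12)^24 ≈ 1.2649660316; balance ≈ 41,901.9998.
Account B growth factor: e^(0.039·2) = e^0.078 ≈ 1.0811226587; balance ≈ 35,812.1881.
Account A is larger by 6,089.8117.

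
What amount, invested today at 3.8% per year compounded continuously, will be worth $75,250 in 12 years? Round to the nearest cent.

$47,694.49

P = A·e^(−rt) = 75,250·e^(−0.456).
e^(−0.456) ≈ 0.6338138371, so P ≈ 47,694.4912.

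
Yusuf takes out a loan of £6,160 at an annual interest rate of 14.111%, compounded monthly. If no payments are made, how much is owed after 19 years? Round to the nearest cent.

£88,546.30

Periodic rate = 14.111%/12 = 0.0117592; periods = 12·19 = 228.
A = 6,160·(1 + 0.14111/12)^228 ≈ 6,160·14.374399426 ≈ 88,546.3005.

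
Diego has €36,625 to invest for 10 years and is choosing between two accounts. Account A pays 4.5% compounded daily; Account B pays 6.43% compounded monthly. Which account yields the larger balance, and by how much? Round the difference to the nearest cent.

Account B, by €12,109.97

Account A growth factor: (1 + 0.045/365)^3650 ≈ 1.5682686851; balance ≈ 57,437.8406.
Account B growth factor: (1 + 0.0643/12)^120 ≈ 1.898916433; balance ≈ 69,547.8144.
Account B is larger by 12,109.9738.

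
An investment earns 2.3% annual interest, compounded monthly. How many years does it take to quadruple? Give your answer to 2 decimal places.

(1 + 0.00191667)^(12t) = 4.
12t = ln 4 / ln(1 + 0.00191667) ≈ 1.3863/0.00191483 ≈ 723.9769.
t ≈ 60.3314.

60.33 years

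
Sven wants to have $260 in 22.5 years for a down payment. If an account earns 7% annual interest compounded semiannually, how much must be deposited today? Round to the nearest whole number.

$55

Periodic rate = 7%/2 = 0.035; 45 periods.
P = 260/(1 + 0.035)^45 ≈ 260/4.70235855 ≈ 55.2914.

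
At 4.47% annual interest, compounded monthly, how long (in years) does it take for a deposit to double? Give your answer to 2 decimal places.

(1 + 0.003725)^(12t) = 2.
12t = ln 2 / ln(1 + 0.003725) ≈ 0.69315/0.00371808 ≈ 186.4261.
t ≈ 15.5355.

15.54 years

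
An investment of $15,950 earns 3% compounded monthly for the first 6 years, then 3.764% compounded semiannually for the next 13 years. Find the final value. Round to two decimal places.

Phase 1: 15,950·(1 + 0.0025)^72 ≈ 19,091.3281.
Phase 2: 19,091.3281·(1 + 0.01882)^26 ≈ 31,000.6034.

$31,000.60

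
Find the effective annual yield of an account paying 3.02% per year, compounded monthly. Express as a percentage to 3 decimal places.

3.062%

EAR = (1 + 3.02%/12)^12 − 1 = (1 + 0.00251667)^12 − 1.
(1 + 0.00251667)^12 ≈ 1.030622, so EAR ≈ 3.06215%.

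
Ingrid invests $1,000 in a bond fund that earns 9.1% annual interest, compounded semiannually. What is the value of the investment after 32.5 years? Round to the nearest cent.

$18,032.77

Growth factor = (1 + 0.0455)^65 ≈ 18.032768817.
A ≈ 1,000 × 18.032768817 ≈ 18,032.7688.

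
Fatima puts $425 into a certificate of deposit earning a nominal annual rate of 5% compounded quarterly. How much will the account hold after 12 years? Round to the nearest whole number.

$772

Periodic rate = 5%/4 = 0.0125; periods = 4·12 = 48.
A = 425·(1 + 0.0125)^48 ≈ 425·1.81535485 ≈ 771.5258.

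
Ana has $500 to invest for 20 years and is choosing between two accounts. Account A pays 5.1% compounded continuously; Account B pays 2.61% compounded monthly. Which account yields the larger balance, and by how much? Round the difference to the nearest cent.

Account A, by $544.38

Account A growth factor: e^(0.051·20) = e^1.02 ≈ 2.773194764; balance ≈ 1,386.5974.
Account B growth factor: (1 + 0.002175)^240 ≈ 1.68443997; balance ≈ 842.2200.
Account A is larger by 544.3774.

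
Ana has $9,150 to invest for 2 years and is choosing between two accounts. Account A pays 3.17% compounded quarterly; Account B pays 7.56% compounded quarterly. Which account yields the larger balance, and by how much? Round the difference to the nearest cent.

Account B, by $882.08

Account A growth factor: (1 + 0.007925)^8 ≈ 1.065186709; balance ≈ 9,746.4584.
Account B growth factor: (1 + 0.0189)^8 ≈ 1.1615890193; balance ≈ 10,628.5395.
Account B is larger by 882.0811.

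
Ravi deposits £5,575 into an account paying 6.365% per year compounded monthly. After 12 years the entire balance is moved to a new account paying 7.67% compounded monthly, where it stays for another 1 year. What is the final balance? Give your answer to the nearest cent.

£12,891.00

Phase 1: 5,575·(1 + 0.06365/12)^144 ≈ 11,942.1456.
Phase 2: 11,942.1456·(1 + 0.0767/12)^12 ≈ 12,891.0041.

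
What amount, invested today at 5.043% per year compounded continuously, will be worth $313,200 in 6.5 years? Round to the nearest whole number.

P = A·e^(−rt) = 313,200·e^(−0.327795).
e^(−0.327795) ≈ 0.720510709262, so P ≈ 225,663.9541.

$225,664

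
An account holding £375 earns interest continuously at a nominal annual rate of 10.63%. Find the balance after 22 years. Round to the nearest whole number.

A = P·e^(rt) = 375·e^(0.1063·22) = 375·e^2.3386.
e^2.3386 ≈ 10.366713, so A ≈ 3,887.5174.

£3,888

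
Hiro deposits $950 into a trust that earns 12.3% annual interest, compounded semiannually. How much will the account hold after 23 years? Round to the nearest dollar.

$14,793

Periodic rate = 12.3%/2 = 0.0615; periods = 2·23 = 46.
A = 950·(1 + 0.0615)^46 ≈ 950·15.571122849 ≈ 14,792.5667.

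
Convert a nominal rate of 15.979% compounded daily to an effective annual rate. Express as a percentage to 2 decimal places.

One year is 365 periods at 0.000437781 each: (1 + 0.000437781)^365 ≈ 1.173223.
EAR = 1.173223 − 1 ≈ 17.32234%.

17.32%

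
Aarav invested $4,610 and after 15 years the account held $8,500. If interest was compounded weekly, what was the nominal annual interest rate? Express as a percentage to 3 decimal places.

4.081%

(1 + r/52)^780 = 8,500/4,610 = 1.84382.
1 + r/52 = 1.84382^(1/780) ≈ 1.000785, so r/52 ≈ 0.000784716.
r ≈ 52·0.000784716 = 4.08052%.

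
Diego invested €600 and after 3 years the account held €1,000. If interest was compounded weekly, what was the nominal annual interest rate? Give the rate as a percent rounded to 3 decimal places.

17.055%

(1 + r/52)^156 = 1,000/600 = 1.66667.
1 + r/52 = 1.66667^(1/156) ≈ 1.00328, so r/52 ≈ 0.00327989.
r ≈ 52·0.00327989 = 17.05543%.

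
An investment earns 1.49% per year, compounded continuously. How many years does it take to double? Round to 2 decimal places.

e^(0.0149t) = 2, so 0.0149t = ln 2 ≈ 0.69315.
t ≈ 0.69315/0.0149 ≈ 46.5199.

46.52 years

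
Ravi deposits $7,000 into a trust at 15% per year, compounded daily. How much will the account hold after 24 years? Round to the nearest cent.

Growth factor = (1 + 0.15/365)^8760 ≈ 36.5711791972.
A ≈ 7,000 × 36.5711791972 ≈ 255,998.2544.

$255,998.25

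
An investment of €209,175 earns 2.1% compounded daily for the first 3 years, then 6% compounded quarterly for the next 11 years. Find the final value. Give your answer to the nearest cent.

€428,919.12

After 3 years at 2.1%: 209,175 × 1.06502490913 ≈ 222,776.5854.
Then 11 years at 6%: 222,776.5854 × 1.92533301912 ≈ 428,919.1157.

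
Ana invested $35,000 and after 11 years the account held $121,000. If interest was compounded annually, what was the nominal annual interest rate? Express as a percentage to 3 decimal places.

The 11-period growth factor is 121,000/35,000 = 3.45714.
r = 3.45714^(1/11) − 1 ≈ 0.119372, i.e. 11.93716%.

11.937%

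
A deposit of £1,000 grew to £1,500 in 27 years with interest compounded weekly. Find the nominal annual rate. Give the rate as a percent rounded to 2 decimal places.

The 1404-period growth factor is 1,500/1,000 = 1.5.
r/52 = 1.5^(1/1404) − 1 ≈ 0.000288835, so r ≈ 52·0.000288835 = 1.50194%.

1.50%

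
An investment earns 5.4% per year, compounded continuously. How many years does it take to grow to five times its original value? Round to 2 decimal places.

29.80 years

e^(0.054t) = 5, so 0.054t = ln 5 ≈ 1.6094.
t ≈ 1.6094/0.054 ≈ 29.8044.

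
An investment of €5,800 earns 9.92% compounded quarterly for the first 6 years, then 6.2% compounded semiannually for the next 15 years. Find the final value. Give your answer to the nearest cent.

After 6 years at 9.92%: 5,800 × 1.8002747973 ≈ 10,441.5938.
Then 15 years at 6.2%: 10,441.5938 × 2.4989637627 ≈ 26,093.1646.

€26,093.16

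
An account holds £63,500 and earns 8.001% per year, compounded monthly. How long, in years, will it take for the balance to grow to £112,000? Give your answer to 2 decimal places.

7.12 years

(1 + 0.0066675)^(12t) = 112,000/63,500 = 1.7638.
12t·ln(1 + 0.0066675) = ln(1.7638); 12t = 0.56746/0.00664537 ≈ 85.3916.
t ≈ 7.1160 years.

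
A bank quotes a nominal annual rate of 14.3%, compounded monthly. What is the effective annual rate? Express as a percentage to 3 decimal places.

EAR = (1 + 14.3%/12)^12 − 1 = (1 + 0.0119167)^12 − 1.
(1 + 0.0119167)^12 ≈ 1.152755, so EAR ≈ 15.27549%.

15.275%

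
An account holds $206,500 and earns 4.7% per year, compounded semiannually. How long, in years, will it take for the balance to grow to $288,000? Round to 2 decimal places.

We need (1 + 0.0235)^(2t) = 1.3947, so 2t = ln 1.3947 / ln 1.0235 ≈ 14.3214.
t ≈ 14.3214/2 = 7.1607 years.

7.16 years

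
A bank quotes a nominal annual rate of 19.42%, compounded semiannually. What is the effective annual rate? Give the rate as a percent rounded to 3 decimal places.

One year is 2 periods at 0.0971 each: (1 + 0.0971)^2 ≈ 1.203628.
EAR = 1.203628 − 1 ≈ 20.36284%.

20.363%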